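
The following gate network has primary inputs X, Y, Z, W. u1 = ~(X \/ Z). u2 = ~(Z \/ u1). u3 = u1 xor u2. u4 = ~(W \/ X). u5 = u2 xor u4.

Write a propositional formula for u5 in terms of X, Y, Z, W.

(~(Z \/ (~(X \/ Z)))) xor (~(W \/ X))

u1 = ~(X \/ Z)
u2 = ~(Z \/ u1) = ~(Z \/ (~(X \/ Z)))
u4 = ~(W \/ X)
u5 = u2 xor u4 = (~(Z \/ (~(X \/ Z)))) xor (~(W \/ X))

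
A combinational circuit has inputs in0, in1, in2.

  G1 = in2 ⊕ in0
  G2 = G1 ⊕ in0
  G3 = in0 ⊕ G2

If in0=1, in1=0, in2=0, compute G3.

G1 = 0 ⊕ 1 = 1
G2 = 1 ⊕ 1 = 0
G3 = 1 ⊕ 0 = 1

1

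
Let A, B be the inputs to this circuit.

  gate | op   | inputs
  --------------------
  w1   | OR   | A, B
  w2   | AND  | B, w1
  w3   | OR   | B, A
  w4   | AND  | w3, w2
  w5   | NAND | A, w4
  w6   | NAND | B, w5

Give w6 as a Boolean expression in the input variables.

w1 = A OR B
w2 = B AND w1 = B AND (A OR B)
w3 = B OR A
w4 = w3 AND w2 = (B OR A) AND (B AND (A OR B))
w5 = A NAND w4 = A NAND ((B OR A) AND (B AND (A OR B)))
w6 = B NAND w5 = B NAND (A NAND ((B OR A) AND (B AND (A OR B))))

B NAND (A NAND ((B OR A) AND (B AND (A OR B))))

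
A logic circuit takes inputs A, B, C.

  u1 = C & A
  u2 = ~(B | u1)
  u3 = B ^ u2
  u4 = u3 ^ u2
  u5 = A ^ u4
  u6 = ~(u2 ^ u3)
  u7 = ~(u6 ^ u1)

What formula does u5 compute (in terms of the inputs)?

u1 = C & A
u2 = ~(B | u1) = ~(B | (C & A))
u3 = B ^ u2 = B ^ (~(B | (C & A)))
u4 = u3 ^ u2 = (B ^ (~(B | (C & A)))) ^ (~(B | (C & A)))
u5 = A ^ u4 = A ^ ((B ^ (~(B | (C & A)))) ^ (~(B | (C & A))))

A ^ ((B ^ (~(B | (C & A)))) ^ (~(B | (C & A))))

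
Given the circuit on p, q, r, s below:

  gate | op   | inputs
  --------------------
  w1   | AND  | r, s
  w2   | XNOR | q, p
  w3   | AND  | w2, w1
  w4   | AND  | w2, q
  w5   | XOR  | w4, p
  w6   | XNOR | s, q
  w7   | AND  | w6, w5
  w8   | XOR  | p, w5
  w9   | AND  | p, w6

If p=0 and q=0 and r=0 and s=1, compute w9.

0

w6 = 1 XNOR 0 = 0
w9 = 0 AND 0 = 0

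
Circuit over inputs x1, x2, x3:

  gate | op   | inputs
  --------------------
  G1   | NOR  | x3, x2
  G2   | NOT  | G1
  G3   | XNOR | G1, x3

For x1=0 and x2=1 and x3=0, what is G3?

G1 = 0 NOR 1 = 0
G3 = 0 XNOR 0 = 1

1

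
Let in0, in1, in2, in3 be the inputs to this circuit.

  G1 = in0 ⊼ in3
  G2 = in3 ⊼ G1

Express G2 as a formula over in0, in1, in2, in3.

in3 ⊼ (in0 ⊼ in3)

G1 = in0 ⊼ in3
G2 = in3 ⊼ G1 = in3 ⊼ (in0 ⊼ in3)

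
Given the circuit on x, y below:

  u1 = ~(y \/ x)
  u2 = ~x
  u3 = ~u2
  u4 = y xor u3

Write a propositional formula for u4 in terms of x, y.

u2 = ~x
u3 = ~u2 = ~~x
u4 = y xor u3 = y xor ~~x

y xor ~~x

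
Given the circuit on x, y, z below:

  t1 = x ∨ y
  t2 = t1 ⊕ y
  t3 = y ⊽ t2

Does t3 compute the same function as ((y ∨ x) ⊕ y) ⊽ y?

Yes

t1 = x ∨ y
t2 = t1 ⊕ y = (x ∨ y) ⊕ y
t3 = y ⊽ t2 = y ⊽ ((x ∨ y) ⊕ y)
At x=0, y=1, z=0: circuit gives 0, formula gives 0.
At x=0, y=0, z=0: circuit gives 1, formula gives 1.
Agrees on all 8 inputs.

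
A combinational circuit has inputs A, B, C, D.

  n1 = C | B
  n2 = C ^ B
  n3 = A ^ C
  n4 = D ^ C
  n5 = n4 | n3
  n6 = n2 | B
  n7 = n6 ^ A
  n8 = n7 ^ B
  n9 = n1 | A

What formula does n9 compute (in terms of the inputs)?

(C | B) | A

n1 = C | B
n9 = n1 | A = (C | B) | A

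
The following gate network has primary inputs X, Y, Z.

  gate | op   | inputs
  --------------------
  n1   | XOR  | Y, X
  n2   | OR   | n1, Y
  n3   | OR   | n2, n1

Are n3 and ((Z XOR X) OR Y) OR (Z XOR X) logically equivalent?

n1 = Y XOR X
n2 = n1 OR Y = (Y XOR X) OR Y
n3 = n2 OR n1 = ((Y XOR X) OR Y) OR (Y XOR X)
At X=0, Y=0, Z=1: circuit gives 0, formula gives 1.

No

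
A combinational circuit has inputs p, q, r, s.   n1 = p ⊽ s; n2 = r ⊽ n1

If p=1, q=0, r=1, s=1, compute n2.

0

n1 = 1 ⊽ 1 = 0
n2 = 1 ⊽ 0 = 0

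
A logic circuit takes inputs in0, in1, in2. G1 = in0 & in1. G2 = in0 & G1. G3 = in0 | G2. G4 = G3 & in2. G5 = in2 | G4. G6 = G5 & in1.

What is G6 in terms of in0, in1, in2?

G1 = in0 & in1
G2 = in0 & G1 = in0 & (in0 & in1)
G3 = in0 | G2 = in0 | (in0 & (in0 & in1))
G4 = G3 & in2 = (in0 | (in0 & (in0 & in1))) & in2
G5 = in2 | G4 = in2 | ((in0 | (in0 & (in0 & in1))) & in2)
G6 = G5 & in1 = (in2 | ((in0 | (in0 & (in0 & in1))) & in2)) & in1

(in2 | ((in0 | (in0 & (in0 & in1))) & in2)) & in1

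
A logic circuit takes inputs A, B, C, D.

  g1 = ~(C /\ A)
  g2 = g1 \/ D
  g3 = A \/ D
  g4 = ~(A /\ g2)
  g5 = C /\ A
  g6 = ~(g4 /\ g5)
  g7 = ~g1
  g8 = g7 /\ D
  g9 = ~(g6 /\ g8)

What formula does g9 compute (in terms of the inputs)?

~((~((~(A /\ ((~(C /\ A)) \/ D))) /\ (C /\ A))) /\ (~(~(C /\ A)) /\ D))

g1 = ~(C /\ A)
g2 = g1 \/ D = (~(C /\ A)) \/ D
g4 = ~(A /\ g2) = ~(A /\ ((~(C /\ A)) \/ D))
g5 = C /\ A
g6 = ~(g4 /\ g5) = ~((~(A /\ ((~(C /\ A)) \/ D))) /\ (C /\ A))
g7 = ~g1 = ~(~(C /\ A))
g8 = g7 /\ D = ~(~(C /\ A)) /\ D
g9 = ~(g6 /\ g8) = ~((~((~(A /\ ((~(C /\ A)) \/ D))) /\ (C /\ A))) /\ (~(~(C /\ A)) /\ D))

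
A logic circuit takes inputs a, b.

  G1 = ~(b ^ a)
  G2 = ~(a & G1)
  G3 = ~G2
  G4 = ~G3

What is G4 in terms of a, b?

~~(~(a & (~(b ^ a))))

G1 = ~(b ^ a)
G2 = ~(a & G1) = ~(a & (~(b ^ a)))
G3 = ~G2 = ~(~(a & (~(b ^ a))))
G4 = ~G3 = ~~(~(a & (~(b ^ a))))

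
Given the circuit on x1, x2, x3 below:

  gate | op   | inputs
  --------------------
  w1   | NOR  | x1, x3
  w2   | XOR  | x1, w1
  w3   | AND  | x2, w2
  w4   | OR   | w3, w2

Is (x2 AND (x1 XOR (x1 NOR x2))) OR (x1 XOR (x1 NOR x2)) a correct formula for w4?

No

w1 = x1 NOR x3
w2 = x1 XOR w1 = x1 XOR (x1 NOR x3)
w3 = x2 AND w2 = x2 AND (x1 XOR (x1 NOR x3))
w4 = w3 OR w2 = (x2 AND (x1 XOR (x1 NOR x3))) OR (x1 XOR (x1 NOR x3))
At x1=0, x2=0, x3=1: circuit gives 0, formula gives 1.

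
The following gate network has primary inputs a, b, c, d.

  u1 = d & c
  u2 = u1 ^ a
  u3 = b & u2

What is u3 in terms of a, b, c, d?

u1 = d & c
u2 = u1 ^ a = (d & c) ^ a
u3 = b & u2 = b & ((d & c) ^ a)

b & ((d & c) ^ a)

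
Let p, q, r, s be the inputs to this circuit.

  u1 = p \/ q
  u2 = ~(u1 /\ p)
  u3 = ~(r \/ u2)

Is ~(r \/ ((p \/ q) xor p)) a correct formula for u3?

No

u1 = p \/ q
u2 = ~(u1 /\ p) = ~((p \/ q) /\ p)
u3 = ~(r \/ u2) = ~(r \/ (~((p \/ q) /\ p)))
At p=0, q=0, r=0, s=0: circuit gives 0, formula gives 1.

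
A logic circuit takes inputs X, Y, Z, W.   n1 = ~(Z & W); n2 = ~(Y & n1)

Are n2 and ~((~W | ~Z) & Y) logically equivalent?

Yes

n1 = ~(Z & W)
n2 = ~(Y & n1) = ~(Y & (~(Z & W)))
At X=0, Y=1, Z=0, W=0: circuit gives 0, formula gives 0.
At X=0, Y=0, Z=0, W=0: circuit gives 1, formula gives 1.
Agrees on all 16 inputs.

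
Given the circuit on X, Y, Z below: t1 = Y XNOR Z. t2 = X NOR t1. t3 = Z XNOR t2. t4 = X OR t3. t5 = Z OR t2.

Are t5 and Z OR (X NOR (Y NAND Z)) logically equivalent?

No

t1 = Y XNOR Z
t2 = X NOR t1 = X NOR (Y XNOR Z)
t5 = Z OR t2 = Z OR (X NOR (Y XNOR Z))
At X=0, Y=1, Z=0: circuit gives 1, formula gives 0.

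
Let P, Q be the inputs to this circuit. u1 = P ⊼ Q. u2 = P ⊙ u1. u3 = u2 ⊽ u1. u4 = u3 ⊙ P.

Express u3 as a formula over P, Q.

u1 = P ⊼ Q
u2 = P ⊙ u1 = P ⊙ (P ⊼ Q)
u3 = u2 ⊽ u1 = (P ⊙ (P ⊼ Q)) ⊽ (P ⊼ Q)

(P ⊙ (P ⊼ Q)) ⊽ (P ⊼ Q)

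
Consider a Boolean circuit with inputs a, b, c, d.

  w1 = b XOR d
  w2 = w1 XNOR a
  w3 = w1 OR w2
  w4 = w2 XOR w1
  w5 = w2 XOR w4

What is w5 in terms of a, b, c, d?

w1 = b XOR d
w2 = w1 XNOR a = (b XOR d) XNOR a
w4 = w2 XOR w1 = ((b XOR d) XNOR a) XOR (b XOR d)
w5 = w2 XOR w4 = ((b XOR d) XNOR a) XOR (((b XOR d) XNOR a) XOR (b XOR d))

((b XOR d) XNOR a) XOR (((b XOR d) XNOR a) XOR (b XOR d))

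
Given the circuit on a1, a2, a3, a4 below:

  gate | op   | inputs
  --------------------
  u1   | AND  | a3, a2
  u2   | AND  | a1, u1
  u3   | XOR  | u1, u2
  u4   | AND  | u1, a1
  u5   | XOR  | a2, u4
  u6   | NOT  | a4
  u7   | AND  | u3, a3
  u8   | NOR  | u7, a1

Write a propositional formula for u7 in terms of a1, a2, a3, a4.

((a3 AND a2) XOR (a1 AND (a3 AND a2))) AND a3

u1 = a3 AND a2
u2 = a1 AND u1 = a1 AND (a3 AND a2)
u3 = u1 XOR u2 = (a3 AND a2) XOR (a1 AND (a3 AND a2))
u7 = u3 AND a3 = ((a3 AND a2) XOR (a1 AND (a3 AND a2))) AND a3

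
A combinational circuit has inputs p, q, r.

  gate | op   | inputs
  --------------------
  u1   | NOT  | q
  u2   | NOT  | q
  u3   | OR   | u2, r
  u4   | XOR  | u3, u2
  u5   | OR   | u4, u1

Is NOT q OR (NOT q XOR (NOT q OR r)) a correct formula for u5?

u1 = NOT q
u2 = NOT q
u3 = u2 OR r = NOT q OR r
u4 = u3 XOR u2 = (NOT q OR r) XOR NOT q
u5 = u4 OR u1 = ((NOT q OR r) XOR NOT q) OR NOT q
At p=0, q=1, r=0: circuit gives 0, formula gives 0.
At p=0, q=0, r=0: circuit gives 1, formula gives 1.
Agrees on all 8 inputs.

Yes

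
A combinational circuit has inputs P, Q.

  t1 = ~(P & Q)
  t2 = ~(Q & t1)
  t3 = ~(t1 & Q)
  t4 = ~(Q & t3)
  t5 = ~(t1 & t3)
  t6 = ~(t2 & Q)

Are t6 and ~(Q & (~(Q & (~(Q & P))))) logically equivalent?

Yes

t1 = ~(P & Q)
t2 = ~(Q & t1) = ~(Q & (~(P & Q)))
t6 = ~(t2 & Q) = ~((~(Q & (~(P & Q)))) & Q)
At P=1, Q=1: circuit gives 0, formula gives 0.
At P=0, Q=0: circuit gives 1, formula gives 1.
Agrees on all 4 inputs.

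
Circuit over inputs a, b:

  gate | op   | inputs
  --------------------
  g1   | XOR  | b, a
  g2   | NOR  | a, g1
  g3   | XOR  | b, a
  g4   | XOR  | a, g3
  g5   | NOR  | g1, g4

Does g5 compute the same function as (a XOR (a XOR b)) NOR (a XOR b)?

g1 = b XOR a
g3 = b XOR a
g4 = a XOR g3 = a XOR (b XOR a)
g5 = g1 NOR g4 = (b XOR a) NOR (a XOR (b XOR a))
At a=0, b=1: circuit gives 0, formula gives 0.
At a=0, b=0: circuit gives 1, formula gives 1.
Agrees on all 4 inputs.

Yes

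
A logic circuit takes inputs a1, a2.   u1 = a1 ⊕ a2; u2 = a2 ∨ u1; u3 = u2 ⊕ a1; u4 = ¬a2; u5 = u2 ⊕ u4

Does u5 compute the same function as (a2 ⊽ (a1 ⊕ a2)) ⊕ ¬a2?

u1 = a1 ⊕ a2
u2 = a2 ∨ u1 = a2 ∨ (a1 ⊕ a2)
u4 = ¬a2
u5 = u2 ⊕ u4 = (a2 ∨ (a1 ⊕ a2)) ⊕ ¬a2
At a1=0, a2=0: circuit gives 1, formula gives 0.

No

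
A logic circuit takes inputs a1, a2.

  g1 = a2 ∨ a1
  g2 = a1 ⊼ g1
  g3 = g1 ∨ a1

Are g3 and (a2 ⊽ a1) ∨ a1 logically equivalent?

g1 = a2 ∨ a1
g3 = g1 ∨ a1 = (a2 ∨ a1) ∨ a1
At a1=0, a2=0: circuit gives 0, formula gives 1.

No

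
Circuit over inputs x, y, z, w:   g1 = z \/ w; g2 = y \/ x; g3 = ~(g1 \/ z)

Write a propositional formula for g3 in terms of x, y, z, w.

~((z \/ w) \/ z)

g1 = z \/ w
g3 = ~(g1 \/ z) = ~((z \/ w) \/ z)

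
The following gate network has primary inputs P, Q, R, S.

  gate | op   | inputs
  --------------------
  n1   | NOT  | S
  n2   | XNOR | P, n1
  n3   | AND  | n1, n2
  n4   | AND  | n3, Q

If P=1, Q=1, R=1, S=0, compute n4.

n1 = NOT 0 = 1
n2 = 1 XNOR 1 = 1
n3 = 1 AND 1 = 1
n4 = 1 AND 1 = 1

1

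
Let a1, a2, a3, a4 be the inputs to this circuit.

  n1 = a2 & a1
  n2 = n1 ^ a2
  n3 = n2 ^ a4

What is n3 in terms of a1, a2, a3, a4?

n1 = a2 & a1
n2 = n1 ^ a2 = (a2 & a1) ^ a2
n3 = n2 ^ a4 = ((a2 & a1) ^ a2) ^ a4

((a2 & a1) ^ a2) ^ a4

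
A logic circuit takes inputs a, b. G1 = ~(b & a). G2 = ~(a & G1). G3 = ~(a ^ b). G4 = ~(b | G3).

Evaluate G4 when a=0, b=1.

0

G3 = ~(0 ^ 1) = 0
G4 = ~(1 | 0) = 0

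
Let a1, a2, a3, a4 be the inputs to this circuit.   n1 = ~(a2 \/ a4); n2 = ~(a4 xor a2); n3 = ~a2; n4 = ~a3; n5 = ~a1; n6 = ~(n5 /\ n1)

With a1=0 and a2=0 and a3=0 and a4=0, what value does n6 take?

n1 = ~(0 \/ 0) = 1
n5 = ~0 = 1
n6 = ~(1 /\ 1) = 0

0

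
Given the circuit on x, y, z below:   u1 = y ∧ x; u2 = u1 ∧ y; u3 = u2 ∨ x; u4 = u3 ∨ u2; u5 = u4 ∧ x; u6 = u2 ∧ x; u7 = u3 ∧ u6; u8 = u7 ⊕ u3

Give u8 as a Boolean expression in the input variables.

u1 = y ∧ x
u2 = u1 ∧ y = (y ∧ x) ∧ y
u3 = u2 ∨ x = ((y ∧ x) ∧ y) ∨ x
u6 = u2 ∧ x = ((y ∧ x) ∧ y) ∧ x
u7 = u3 ∧ u6 = (((y ∧ x) ∧ y) ∨ x) ∧ (((y ∧ x) ∧ y) ∧ x)
u8 = u7 ⊕ u3 = ((((y ∧ x) ∧ y) ∨ x) ∧ (((y ∧ x) ∧ y) ∧ x)) ⊕ (((y ∧ x) ∧ y) ∨ x)

((((y ∧ x) ∧ y) ∨ x) ∧ (((y ∧ x) ∧ y) ∧ x)) ⊕ (((y ∧ x) ∧ y) ∨ x)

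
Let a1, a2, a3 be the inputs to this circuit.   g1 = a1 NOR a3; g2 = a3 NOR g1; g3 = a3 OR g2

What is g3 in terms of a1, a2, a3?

g1 = a1 NOR a3
g2 = a3 NOR g1 = a3 NOR (a1 NOR a3)
g3 = a3 OR g2 = a3 OR (a3 NOR (a1 NOR a3))

a3 OR (a3 NOR (a1 NOR a3))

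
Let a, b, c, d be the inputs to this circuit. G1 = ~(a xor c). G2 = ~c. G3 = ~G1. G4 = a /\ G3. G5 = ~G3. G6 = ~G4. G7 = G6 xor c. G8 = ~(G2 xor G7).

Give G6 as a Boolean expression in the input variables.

G1 = ~(a xor c)
G3 = ~G1 = ~(~(a xor c))
G4 = a /\ G3 = a /\ ~(~(a xor c))
G6 = ~G4 = ~(a /\ ~(~(a xor c)))

~(a /\ ~(~(a xor c)))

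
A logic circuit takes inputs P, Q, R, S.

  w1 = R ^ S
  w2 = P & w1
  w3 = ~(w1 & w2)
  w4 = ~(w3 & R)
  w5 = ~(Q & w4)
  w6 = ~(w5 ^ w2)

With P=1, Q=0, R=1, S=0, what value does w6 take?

1

w1 = 1 ^ 0 = 1
w2 = 1 & 1 = 1
w3 = ~(1 & 1) = 0
w4 = ~(0 & 1) = 1
w5 = ~(0 & 1) = 1
w6 = ~(1 ^ 1) = 1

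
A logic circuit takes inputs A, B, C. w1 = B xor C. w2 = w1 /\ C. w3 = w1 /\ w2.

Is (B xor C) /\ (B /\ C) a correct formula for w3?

No

w1 = B xor C
w2 = w1 /\ C = (B xor C) /\ C
w3 = w1 /\ w2 = (B xor C) /\ ((B xor C) /\ C)
At A=0, B=0, C=1: circuit gives 1, formula gives 0.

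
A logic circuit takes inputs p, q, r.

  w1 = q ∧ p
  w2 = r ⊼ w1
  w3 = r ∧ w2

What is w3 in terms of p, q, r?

w1 = q ∧ p
w2 = r ⊼ w1 = r ⊼ (q ∧ p)
w3 = r ∧ w2 = r ∧ (r ⊼ (q ∧ p))

r ∧ (r ⊼ (q ∧ p))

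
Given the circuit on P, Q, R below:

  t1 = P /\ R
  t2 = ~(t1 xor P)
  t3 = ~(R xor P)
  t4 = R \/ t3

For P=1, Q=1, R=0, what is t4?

0

t3 = ~(0 xor 1) = 0
t4 = 0 \/ 0 = 0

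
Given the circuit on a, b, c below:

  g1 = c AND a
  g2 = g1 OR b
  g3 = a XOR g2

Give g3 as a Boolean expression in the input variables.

a XOR ((c AND a) OR b)

g1 = c AND a
g2 = g1 OR b = (c AND a) OR b
g3 = a XOR g2 = a XOR ((c AND a) OR b)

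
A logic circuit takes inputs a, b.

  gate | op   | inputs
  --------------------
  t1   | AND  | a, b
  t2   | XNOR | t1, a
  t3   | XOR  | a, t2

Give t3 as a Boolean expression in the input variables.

t1 = a AND b
t2 = t1 XNOR a = (a AND b) XNOR a
t3 = a XOR t2 = a XOR ((a AND b) XNOR a)

a XOR ((a AND b) XNOR a)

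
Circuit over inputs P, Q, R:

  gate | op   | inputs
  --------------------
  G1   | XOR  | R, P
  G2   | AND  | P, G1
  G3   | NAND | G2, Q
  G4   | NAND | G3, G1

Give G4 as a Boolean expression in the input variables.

((P AND (R XOR P)) NAND Q) NAND (R XOR P)

G1 = R XOR P
G2 = P AND G1 = P AND (R XOR P)
G3 = G2 NAND Q = (P AND (R XOR P)) NAND Q
G4 = G3 NAND G1 = ((P AND (R XOR P)) NAND Q) NAND (R XOR P)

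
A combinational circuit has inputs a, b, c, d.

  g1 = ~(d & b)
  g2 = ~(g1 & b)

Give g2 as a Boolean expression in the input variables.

~((~(d & b)) & b)

g1 = ~(d & b)
g2 = ~(g1 & b) = ~((~(d & b)) & b)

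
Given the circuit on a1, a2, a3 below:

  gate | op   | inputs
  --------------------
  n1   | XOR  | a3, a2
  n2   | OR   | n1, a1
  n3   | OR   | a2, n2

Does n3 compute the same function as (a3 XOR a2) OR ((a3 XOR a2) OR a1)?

n1 = a3 XOR a2
n2 = n1 OR a1 = (a3 XOR a2) OR a1
n3 = a2 OR n2 = a2 OR ((a3 XOR a2) OR a1)
At a1=0, a2=1, a3=1: circuit gives 1, formula gives 0.

No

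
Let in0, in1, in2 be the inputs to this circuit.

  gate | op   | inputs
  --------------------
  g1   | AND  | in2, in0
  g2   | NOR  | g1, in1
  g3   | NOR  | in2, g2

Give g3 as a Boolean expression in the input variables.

in2 NOR ((in2 AND in0) NOR in1)

g1 = in2 AND in0
g2 = g1 NOR in1 = (in2 AND in0) NOR in1
g3 = in2 NOR g2 = in2 NOR ((in2 AND in0) NOR in1)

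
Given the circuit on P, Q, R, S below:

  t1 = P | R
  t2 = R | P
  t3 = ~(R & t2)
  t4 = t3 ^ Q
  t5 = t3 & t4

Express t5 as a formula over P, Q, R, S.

t2 = R | P
t3 = ~(R & t2) = ~(R & (R | P))
t4 = t3 ^ Q = (~(R & (R | P))) ^ Q
t5 = t3 & t4 = (~(R & (R | P))) & ((~(R & (R | P))) ^ Q)

(~(R & (R | P))) & ((~(R & (R | P))) ^ Q)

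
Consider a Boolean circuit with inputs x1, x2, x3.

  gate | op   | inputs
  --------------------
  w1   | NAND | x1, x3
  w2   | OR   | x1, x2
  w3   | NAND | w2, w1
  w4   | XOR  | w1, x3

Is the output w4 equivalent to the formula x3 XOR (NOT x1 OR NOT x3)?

Yes

w1 = x1 NAND x3
w4 = w1 XOR x3 = (x1 NAND x3) XOR x3
At x1=0, x2=0, x3=1: circuit gives 0, formula gives 0.
At x1=0, x2=0, x3=0: circuit gives 1, formula gives 1.
Agrees on all 8 inputs.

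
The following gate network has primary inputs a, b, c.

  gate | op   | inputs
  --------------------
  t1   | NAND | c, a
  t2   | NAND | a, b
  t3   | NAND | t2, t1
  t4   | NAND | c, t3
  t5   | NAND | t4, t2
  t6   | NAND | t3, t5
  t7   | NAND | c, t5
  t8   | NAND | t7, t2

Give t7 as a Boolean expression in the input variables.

c NAND ((c NAND ((a NAND b) NAND (c NAND a))) NAND (a NAND b))

t1 = c NAND a
t2 = a NAND b
t3 = t2 NAND t1 = (a NAND b) NAND (c NAND a)
t4 = c NAND t3 = c NAND ((a NAND b) NAND (c NAND a))
t5 = t4 NAND t2 = (c NAND ((a NAND b) NAND (c NAND a))) NAND (a NAND b)
t7 = c NAND t5 = c NAND ((c NAND ((a NAND b) NAND (c NAND a))) NAND (a NAND b))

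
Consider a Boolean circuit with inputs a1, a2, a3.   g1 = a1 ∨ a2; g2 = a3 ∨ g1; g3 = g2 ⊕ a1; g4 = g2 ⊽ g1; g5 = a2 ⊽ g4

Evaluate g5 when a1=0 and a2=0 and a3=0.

g1 = 0 ∨ 0 = 0
g2 = 0 ∨ 0 = 0
g4 = 0 ⊽ 0 = 1
g5 = 0 ⊽ 1 = 0

0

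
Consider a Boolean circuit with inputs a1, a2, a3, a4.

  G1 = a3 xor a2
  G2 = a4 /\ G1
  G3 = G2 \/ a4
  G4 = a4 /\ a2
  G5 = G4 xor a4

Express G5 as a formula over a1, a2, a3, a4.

(a4 /\ a2) xor a4

G4 = a4 /\ a2
G5 = G4 xor a4 = (a4 /\ a2) xor a4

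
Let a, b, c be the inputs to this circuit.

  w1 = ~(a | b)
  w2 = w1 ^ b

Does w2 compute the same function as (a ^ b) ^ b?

No

w1 = ~(a | b)
w2 = w1 ^ b = (~(a | b)) ^ b
At a=0, b=0, c=0: circuit gives 1, formula gives 0.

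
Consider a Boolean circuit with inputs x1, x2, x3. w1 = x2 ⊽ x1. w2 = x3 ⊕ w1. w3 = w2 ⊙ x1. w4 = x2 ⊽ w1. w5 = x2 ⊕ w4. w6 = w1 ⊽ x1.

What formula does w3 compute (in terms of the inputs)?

w1 = x2 ⊽ x1
w2 = x3 ⊕ w1 = x3 ⊕ (x2 ⊽ x1)
w3 = w2 ⊙ x1 = (x3 ⊕ (x2 ⊽ x1)) ⊙ x1

(x3 ⊕ (x2 ⊽ x1)) ⊙ x1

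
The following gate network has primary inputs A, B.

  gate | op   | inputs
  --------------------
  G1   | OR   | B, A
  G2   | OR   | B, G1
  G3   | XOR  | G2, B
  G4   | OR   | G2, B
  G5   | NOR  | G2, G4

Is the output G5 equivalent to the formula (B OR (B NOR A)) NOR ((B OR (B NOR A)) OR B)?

G1 = B OR A
G2 = B OR G1 = B OR (B OR A)
G4 = G2 OR B = (B OR (B OR A)) OR B
G5 = G2 NOR G4 = (B OR (B OR A)) NOR ((B OR (B OR A)) OR B)
At A=0, B=0: circuit gives 1, formula gives 0.

No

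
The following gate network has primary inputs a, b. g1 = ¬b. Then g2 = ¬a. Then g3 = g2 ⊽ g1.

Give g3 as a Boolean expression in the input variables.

¬a ⊽ ¬b

g1 = ¬b
g2 = ¬a
g3 = g2 ⊽ g1 = ¬a ⊽ ¬b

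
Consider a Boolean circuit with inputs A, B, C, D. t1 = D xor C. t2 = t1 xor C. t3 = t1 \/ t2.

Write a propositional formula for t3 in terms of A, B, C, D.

(D xor C) \/ ((D xor C) xor C)

t1 = D xor C
t2 = t1 xor C = (D xor C) xor C
t3 = t1 \/ t2 = (D xor C) \/ ((D xor C) xor C)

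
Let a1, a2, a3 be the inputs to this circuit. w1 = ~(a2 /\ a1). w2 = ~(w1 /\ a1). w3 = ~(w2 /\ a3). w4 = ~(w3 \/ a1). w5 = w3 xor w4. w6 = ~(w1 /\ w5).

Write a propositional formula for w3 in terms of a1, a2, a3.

~((~((~(a2 /\ a1)) /\ a1)) /\ a3)

w1 = ~(a2 /\ a1)
w2 = ~(w1 /\ a1) = ~((~(a2 /\ a1)) /\ a1)
w3 = ~(w2 /\ a3) = ~((~((~(a2 /\ a1)) /\ a1)) /\ a3)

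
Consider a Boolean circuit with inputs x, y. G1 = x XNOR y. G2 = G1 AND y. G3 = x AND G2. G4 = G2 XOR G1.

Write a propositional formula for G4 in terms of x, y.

G1 = x XNOR y
G2 = G1 AND y = (x XNOR y) AND y
G4 = G2 XOR G1 = ((x XNOR y) AND y) XOR (x XNOR y)

((x XNOR y) AND y) XOR (x XNOR y)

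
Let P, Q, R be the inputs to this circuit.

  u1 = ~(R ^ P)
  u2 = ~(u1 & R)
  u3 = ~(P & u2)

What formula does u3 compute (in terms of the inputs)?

~(P & (~((~(R ^ P)) & R)))

u1 = ~(R ^ P)
u2 = ~(u1 & R) = ~((~(R ^ P)) & R)
u3 = ~(P & u2) = ~(P & (~((~(R ^ P)) & R)))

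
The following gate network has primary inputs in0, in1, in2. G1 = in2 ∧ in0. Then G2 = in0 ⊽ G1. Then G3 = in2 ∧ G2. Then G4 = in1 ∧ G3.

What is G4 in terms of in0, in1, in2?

G1 = in2 ∧ in0
G2 = in0 ⊽ G1 = in0 ⊽ (in2 ∧ in0)
G3 = in2 ∧ G2 = in2 ∧ (in0 ⊽ (in2 ∧ in0))
G4 = in1 ∧ G3 = in1 ∧ (in2 ∧ (in0 ⊽ (in2 ∧ in0)))

in1 ∧ (in2 ∧ (in0 ⊽ (in2 ∧ in0)))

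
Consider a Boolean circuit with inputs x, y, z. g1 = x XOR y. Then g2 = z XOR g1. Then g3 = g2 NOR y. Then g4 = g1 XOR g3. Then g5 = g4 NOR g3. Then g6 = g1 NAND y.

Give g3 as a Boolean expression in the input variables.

g1 = x XOR y
g2 = z XOR g1 = z XOR (x XOR y)
g3 = g2 NOR y = (z XOR (x XOR y)) NOR y

(z XOR (x XOR y)) NOR y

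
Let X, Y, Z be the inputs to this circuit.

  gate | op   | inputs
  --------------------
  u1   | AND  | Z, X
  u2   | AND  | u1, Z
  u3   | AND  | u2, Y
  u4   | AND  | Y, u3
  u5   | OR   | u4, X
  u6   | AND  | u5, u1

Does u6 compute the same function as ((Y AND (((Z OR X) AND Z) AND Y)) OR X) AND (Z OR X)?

u1 = Z AND X
u2 = u1 AND Z = (Z AND X) AND Z
u3 = u2 AND Y = ((Z AND X) AND Z) AND Y
u4 = Y AND u3 = Y AND (((Z AND X) AND Z) AND Y)
u5 = u4 OR X = (Y AND (((Z AND X) AND Z) AND Y)) OR X
u6 = u5 AND u1 = ((Y AND (((Z AND X) AND Z) AND Y)) OR X) AND (Z AND X)
At X=0, Y=1, Z=1: circuit gives 0, formula gives 1.

No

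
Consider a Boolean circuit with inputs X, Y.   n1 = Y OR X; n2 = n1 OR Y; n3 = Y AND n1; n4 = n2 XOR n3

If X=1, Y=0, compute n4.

1

n1 = 0 OR 1 = 1
n2 = 1 OR 0 = 1
n3 = 0 AND 1 = 0
n4 = 1 XOR 0 = 1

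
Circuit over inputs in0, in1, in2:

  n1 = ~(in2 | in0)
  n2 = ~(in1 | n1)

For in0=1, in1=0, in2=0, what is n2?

n1 = ~(0 | 1) = 0
n2 = ~(0 | 0) = 1

1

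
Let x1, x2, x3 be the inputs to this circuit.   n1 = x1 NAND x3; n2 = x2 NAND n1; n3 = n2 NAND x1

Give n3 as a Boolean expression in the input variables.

n1 = x1 NAND x3
n2 = x2 NAND n1 = x2 NAND (x1 NAND x3)
n3 = n2 NAND x1 = (x2 NAND (x1 NAND x3)) NAND x1

(x2 NAND (x1 NAND x3)) NAND x1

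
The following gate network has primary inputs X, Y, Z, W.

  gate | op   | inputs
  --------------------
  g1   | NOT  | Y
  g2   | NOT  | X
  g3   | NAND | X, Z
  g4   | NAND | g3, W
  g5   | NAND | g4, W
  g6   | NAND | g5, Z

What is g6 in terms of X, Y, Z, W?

(((X NAND Z) NAND W) NAND W) NAND Z

g3 = X NAND Z
g4 = g3 NAND W = (X NAND Z) NAND W
g5 = g4 NAND W = ((X NAND Z) NAND W) NAND W
g6 = g5 NAND Z = (((X NAND Z) NAND W) NAND W) NAND Z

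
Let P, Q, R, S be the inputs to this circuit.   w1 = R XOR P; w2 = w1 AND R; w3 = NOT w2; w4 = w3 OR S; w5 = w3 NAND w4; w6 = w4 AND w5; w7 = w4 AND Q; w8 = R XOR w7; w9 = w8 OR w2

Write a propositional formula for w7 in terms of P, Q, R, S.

w1 = R XOR P
w2 = w1 AND R = (R XOR P) AND R
w3 = NOT w2 = NOT ((R XOR P) AND R)
w4 = w3 OR S = NOT ((R XOR P) AND R) OR S
w7 = w4 AND Q = (NOT ((R XOR P) AND R) OR S) AND Q

(NOT ((R XOR P) AND R) OR S) AND Q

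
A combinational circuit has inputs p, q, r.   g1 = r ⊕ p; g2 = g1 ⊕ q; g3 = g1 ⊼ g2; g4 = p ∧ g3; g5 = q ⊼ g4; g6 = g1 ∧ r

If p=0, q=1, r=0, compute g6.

0

g1 = 0 ⊕ 0 = 0
g6 = 0 ∧ 0 = 0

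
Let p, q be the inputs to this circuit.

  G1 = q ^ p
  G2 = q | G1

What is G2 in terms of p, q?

G1 = q ^ p
G2 = q | G1 = q | (q ^ p)

q | (q ^ p)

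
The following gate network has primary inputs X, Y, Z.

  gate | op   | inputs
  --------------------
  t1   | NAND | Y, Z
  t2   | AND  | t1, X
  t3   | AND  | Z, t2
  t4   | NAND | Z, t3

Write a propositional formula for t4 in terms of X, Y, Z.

t1 = Y NAND Z
t2 = t1 AND X = (Y NAND Z) AND X
t3 = Z AND t2 = Z AND ((Y NAND Z) AND X)
t4 = Z NAND t3 = Z NAND (Z AND ((Y NAND Z) AND X))

Z NAND (Z AND ((Y NAND Z) AND X))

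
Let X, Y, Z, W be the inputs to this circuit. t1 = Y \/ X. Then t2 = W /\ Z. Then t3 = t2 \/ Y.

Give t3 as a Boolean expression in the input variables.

(W /\ Z) \/ Y

t2 = W /\ Z
t3 = t2 \/ Y = (W /\ Z) \/ Y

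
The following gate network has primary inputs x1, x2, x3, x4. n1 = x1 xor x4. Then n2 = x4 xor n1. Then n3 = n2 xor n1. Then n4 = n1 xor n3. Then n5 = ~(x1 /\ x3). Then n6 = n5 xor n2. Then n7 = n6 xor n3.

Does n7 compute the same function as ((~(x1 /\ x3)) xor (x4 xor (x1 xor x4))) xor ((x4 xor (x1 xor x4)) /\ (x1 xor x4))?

n1 = x1 xor x4
n2 = x4 xor n1 = x4 xor (x1 xor x4)
n3 = n2 xor n1 = (x4 xor (x1 xor x4)) xor (x1 xor x4)
n5 = ~(x1 /\ x3)
n6 = n5 xor n2 = (~(x1 /\ x3)) xor (x4 xor (x1 xor x4))
n7 = n6 xor n3 = ((~(x1 /\ x3)) xor (x4 xor (x1 xor x4))) xor ((x4 xor (x1 xor x4)) xor (x1 xor x4))
At x1=0, x2=0, x3=0, x4=1: circuit gives 0, formula gives 1.

No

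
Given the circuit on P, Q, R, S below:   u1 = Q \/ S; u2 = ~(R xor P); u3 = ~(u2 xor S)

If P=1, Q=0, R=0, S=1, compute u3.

u2 = ~(0 xor 1) = 0
u3 = ~(0 xor 1) = 0

0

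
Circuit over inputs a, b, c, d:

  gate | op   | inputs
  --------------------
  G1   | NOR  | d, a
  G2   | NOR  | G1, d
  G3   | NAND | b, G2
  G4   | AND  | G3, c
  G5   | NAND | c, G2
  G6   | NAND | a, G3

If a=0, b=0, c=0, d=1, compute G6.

G1 = 1 NOR 0 = 0
G2 = 0 NOR 1 = 0
G3 = 0 NAND 0 = 1
G6 = 0 NAND 1 = 1

1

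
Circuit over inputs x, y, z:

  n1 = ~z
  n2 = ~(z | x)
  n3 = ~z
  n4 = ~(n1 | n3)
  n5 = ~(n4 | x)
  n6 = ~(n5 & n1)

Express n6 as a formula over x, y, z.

n1 = ~z
n3 = ~z
n4 = ~(n1 | n3) = ~(~z | ~z)
n5 = ~(n4 | x) = ~((~(~z | ~z)) | x)
n6 = ~(n5 & n1) = ~((~((~(~z | ~z)) | x)) & ~z)

~((~((~(~z | ~z)) | x)) & ~z)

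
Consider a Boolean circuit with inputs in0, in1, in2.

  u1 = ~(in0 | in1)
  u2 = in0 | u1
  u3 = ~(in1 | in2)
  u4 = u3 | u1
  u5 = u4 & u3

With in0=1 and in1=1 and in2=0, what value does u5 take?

0

u1 = ~(1 | 1) = 0
u3 = ~(1 | 0) = 0
u4 = 0 | 0 = 0
u5 = 0 & 0 = 0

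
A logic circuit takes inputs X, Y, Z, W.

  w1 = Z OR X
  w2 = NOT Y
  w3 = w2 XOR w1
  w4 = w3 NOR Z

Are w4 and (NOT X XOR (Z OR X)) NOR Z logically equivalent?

w1 = Z OR X
w2 = NOT Y
w3 = w2 XOR w1 = NOT Y XOR (Z OR X)
w4 = w3 NOR Z = (NOT Y XOR (Z OR X)) NOR Z
At X=0, Y=1, Z=0, W=0: circuit gives 1, formula gives 0.

No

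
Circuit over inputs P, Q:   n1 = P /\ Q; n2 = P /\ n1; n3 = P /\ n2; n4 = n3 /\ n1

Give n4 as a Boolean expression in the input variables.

n1 = P /\ Q
n2 = P /\ n1 = P /\ (P /\ Q)
n3 = P /\ n2 = P /\ (P /\ (P /\ Q))
n4 = n3 /\ n1 = (P /\ (P /\ (P /\ Q))) /\ (P /\ Q)

(P /\ (P /\ (P /\ Q))) /\ (P /\ Q)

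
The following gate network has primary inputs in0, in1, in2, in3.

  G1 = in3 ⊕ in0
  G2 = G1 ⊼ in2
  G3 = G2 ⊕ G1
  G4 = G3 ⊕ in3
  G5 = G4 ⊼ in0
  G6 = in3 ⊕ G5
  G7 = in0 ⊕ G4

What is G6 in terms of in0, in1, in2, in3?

G1 = in3 ⊕ in0
G2 = G1 ⊼ in2 = (in3 ⊕ in0) ⊼ in2
G3 = G2 ⊕ G1 = ((in3 ⊕ in0) ⊼ in2) ⊕ (in3 ⊕ in0)
G4 = G3 ⊕ in3 = (((in3 ⊕ in0) ⊼ in2) ⊕ (in3 ⊕ in0)) ⊕ in3
G5 = G4 ⊼ in0 = ((((in3 ⊕ in0) ⊼ in2) ⊕ (in3 ⊕ in0)) ⊕ in3) ⊼ in0
G6 = in3 ⊕ G5 = in3 ⊕ (((((in3 ⊕ in0) ⊼ in2) ⊕ (in3 ⊕ in0)) ⊕ in3) ⊼ in0)

in3 ⊕ (((((in3 ⊕ in0) ⊼ in2) ⊕ (in3 ⊕ in0)) ⊕ in3) ⊼ in0)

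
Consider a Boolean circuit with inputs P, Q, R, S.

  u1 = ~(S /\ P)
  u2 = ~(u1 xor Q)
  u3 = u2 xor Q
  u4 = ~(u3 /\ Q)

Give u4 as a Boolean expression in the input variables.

~(((~((~(S /\ P)) xor Q)) xor Q) /\ Q)

u1 = ~(S /\ P)
u2 = ~(u1 xor Q) = ~((~(S /\ P)) xor Q)
u3 = u2 xor Q = (~((~(S /\ P)) xor Q)) xor Q
u4 = ~(u3 /\ Q) = ~(((~((~(S /\ P)) xor Q)) xor Q) /\ Q)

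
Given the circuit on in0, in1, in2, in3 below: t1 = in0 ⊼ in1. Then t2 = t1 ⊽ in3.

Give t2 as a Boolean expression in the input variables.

(in0 ⊼ in1) ⊽ in3

t1 = in0 ⊼ in1
t2 = t1 ⊽ in3 = (in0 ⊼ in1) ⊽ in3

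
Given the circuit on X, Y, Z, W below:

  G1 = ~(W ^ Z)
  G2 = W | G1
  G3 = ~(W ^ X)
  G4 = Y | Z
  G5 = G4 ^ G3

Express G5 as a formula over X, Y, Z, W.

G3 = ~(W ^ X)
G4 = Y | Z
G5 = G4 ^ G3 = (Y | Z) ^ (~(W ^ X))

(Y | Z) ^ (~(W ^ X))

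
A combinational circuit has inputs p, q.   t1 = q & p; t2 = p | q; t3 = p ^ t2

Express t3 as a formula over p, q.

p ^ (p | q)

t2 = p | q
t3 = p ^ t2 = p ^ (p | q)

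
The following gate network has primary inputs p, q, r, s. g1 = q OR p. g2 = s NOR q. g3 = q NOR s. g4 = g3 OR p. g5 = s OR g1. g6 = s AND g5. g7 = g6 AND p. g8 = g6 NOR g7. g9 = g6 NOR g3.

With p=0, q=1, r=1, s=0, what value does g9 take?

1

g1 = 1 OR 0 = 1
g3 = 1 NOR 0 = 0
g5 = 0 OR 1 = 1
g6 = 0 AND 1 = 0
g9 = 0 NOR 0 = 1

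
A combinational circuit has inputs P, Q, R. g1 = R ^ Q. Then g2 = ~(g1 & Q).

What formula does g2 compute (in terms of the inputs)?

g1 = R ^ Q
g2 = ~(g1 & Q) = ~((R ^ Q) & Q)

~((R ^ Q) & Q)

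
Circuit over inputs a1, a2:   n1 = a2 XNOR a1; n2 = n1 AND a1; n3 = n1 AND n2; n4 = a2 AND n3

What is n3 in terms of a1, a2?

n1 = a2 XNOR a1
n2 = n1 AND a1 = (a2 XNOR a1) AND a1
n3 = n1 AND n2 = (a2 XNOR a1) AND ((a2 XNOR a1) AND a1)

(a2 XNOR a1) AND ((a2 XNOR a1) AND a1)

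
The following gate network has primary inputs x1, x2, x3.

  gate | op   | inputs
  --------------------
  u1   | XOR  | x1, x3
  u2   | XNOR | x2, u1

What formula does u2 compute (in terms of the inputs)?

x2 XNOR (x1 XOR x3)

u1 = x1 XOR x3
u2 = x2 XNOR u1 = x2 XNOR (x1 XOR x3)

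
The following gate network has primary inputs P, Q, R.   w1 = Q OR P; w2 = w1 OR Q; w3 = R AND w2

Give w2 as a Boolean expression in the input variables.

(Q OR P) OR Q

w1 = Q OR P
w2 = w1 OR Q = (Q OR P) OR Q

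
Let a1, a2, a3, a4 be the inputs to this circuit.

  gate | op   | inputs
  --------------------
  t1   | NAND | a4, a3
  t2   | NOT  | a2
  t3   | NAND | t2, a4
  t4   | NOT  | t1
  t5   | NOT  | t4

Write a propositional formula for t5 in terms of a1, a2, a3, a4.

t1 = a4 NAND a3
t4 = NOT t1 = NOT (a4 NAND a3)
t5 = NOT t4 = NOT NOT (a4 NAND a3)

NOT NOT (a4 NAND a3)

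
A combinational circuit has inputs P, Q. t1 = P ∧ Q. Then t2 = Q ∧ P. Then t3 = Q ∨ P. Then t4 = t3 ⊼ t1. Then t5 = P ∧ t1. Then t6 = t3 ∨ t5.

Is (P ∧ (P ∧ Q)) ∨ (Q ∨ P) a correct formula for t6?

Yes

t1 = P ∧ Q
t3 = Q ∨ P
t5 = P ∧ t1 = P ∧ (P ∧ Q)
t6 = t3 ∨ t5 = (Q ∨ P) ∨ (P ∧ (P ∧ Q))
At P=0, Q=0: circuit gives 0, formula gives 0.
At P=0, Q=1: circuit gives 1, formula gives 1.
Agrees on all 4 inputs.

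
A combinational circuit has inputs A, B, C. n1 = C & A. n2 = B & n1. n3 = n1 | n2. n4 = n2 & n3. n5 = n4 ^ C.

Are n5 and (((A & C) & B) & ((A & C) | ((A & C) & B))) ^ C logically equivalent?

Yes

n1 = C & A
n2 = B & n1 = B & (C & A)
n3 = n1 | n2 = (C & A) | (B & (C & A))
n4 = n2 & n3 = (B & (C & A)) & ((C & A) | (B & (C & A)))
n5 = n4 ^ C = ((B & (C & A)) & ((C & A) | (B & (C & A)))) ^ C
At A=0, B=0, C=0: circuit gives 0, formula gives 0.
At A=0, B=0, C=1: circuit gives 1, formula gives 1.
Agrees on all 8 inputs.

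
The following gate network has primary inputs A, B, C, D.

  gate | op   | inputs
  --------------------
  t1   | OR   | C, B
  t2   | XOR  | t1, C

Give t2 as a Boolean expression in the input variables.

t1 = C OR B
t2 = t1 XOR C = (C OR B) XOR C

(C OR B) XOR C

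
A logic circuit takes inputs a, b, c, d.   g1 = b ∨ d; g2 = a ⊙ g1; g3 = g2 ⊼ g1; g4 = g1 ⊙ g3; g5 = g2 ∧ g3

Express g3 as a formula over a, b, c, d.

g1 = b ∨ d
g2 = a ⊙ g1 = a ⊙ (b ∨ d)
g3 = g2 ⊼ g1 = (a ⊙ (b ∨ d)) ⊼ (b ∨ d)

(a ⊙ (b ∨ d)) ⊼ (b ∨ d)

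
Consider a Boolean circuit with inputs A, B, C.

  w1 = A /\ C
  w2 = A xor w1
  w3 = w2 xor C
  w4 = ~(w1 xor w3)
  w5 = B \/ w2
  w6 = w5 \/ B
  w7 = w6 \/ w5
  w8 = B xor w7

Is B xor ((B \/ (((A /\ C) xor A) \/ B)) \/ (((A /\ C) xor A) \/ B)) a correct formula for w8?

w1 = A /\ C
w2 = A xor w1 = A xor (A /\ C)
w5 = B \/ w2 = B \/ (A xor (A /\ C))
w6 = w5 \/ B = (B \/ (A xor (A /\ C))) \/ B
w7 = w6 \/ w5 = ((B \/ (A xor (A /\ C))) \/ B) \/ (B \/ (A xor (A /\ C)))
w8 = B xor w7 = B xor (((B \/ (A xor (A /\ C))) \/ B) \/ (B \/ (A xor (A /\ C))))
At A=0, B=0, C=0: circuit gives 0, formula gives 0.
At A=1, B=0, C=0: circuit gives 1, formula gives 1.
Agrees on all 8 inputs.

Yes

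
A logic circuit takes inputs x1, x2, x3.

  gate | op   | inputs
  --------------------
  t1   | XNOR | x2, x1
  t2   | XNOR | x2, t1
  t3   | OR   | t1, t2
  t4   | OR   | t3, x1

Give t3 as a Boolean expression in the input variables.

t1 = x2 XNOR x1
t2 = x2 XNOR t1 = x2 XNOR (x2 XNOR x1)
t3 = t1 OR t2 = (x2 XNOR x1) OR (x2 XNOR (x2 XNOR x1))

(x2 XNOR x1) OR (x2 XNOR (x2 XNOR x1))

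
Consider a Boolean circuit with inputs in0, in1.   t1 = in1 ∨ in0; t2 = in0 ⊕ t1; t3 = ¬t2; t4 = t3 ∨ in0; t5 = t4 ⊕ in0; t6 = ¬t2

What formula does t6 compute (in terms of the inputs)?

¬(in0 ⊕ (in1 ∨ in0))

t1 = in1 ∨ in0
t2 = in0 ⊕ t1 = in0 ⊕ (in1 ∨ in0)
t6 = ¬t2 = ¬(in0 ⊕ (in1 ∨ in0))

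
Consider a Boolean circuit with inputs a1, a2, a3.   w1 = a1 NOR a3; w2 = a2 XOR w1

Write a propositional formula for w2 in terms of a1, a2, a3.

w1 = a1 NOR a3
w2 = a2 XOR w1 = a2 XOR (a1 NOR a3)

a2 XOR (a1 NOR a3)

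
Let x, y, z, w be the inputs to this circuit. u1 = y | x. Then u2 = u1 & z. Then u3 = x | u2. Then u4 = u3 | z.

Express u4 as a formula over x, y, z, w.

u1 = y | x
u2 = u1 & z = (y | x) & z
u3 = x | u2 = x | ((y | x) & z)
u4 = u3 | z = (x | ((y | x) & z)) | z

(x | ((y | x) & z)) | z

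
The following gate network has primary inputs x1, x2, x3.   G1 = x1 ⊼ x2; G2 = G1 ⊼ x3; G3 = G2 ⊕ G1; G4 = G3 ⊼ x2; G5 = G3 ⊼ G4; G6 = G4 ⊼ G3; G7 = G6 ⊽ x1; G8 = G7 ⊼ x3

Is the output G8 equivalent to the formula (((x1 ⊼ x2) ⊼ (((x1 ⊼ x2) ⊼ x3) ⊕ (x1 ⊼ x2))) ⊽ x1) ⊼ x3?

G1 = x1 ⊼ x2
G2 = G1 ⊼ x3 = (x1 ⊼ x2) ⊼ x3
G3 = G2 ⊕ G1 = ((x1 ⊼ x2) ⊼ x3) ⊕ (x1 ⊼ x2)
G4 = G3 ⊼ x2 = (((x1 ⊼ x2) ⊼ x3) ⊕ (x1 ⊼ x2)) ⊼ x2
G6 = G4 ⊼ G3 = ((((x1 ⊼ x2) ⊼ x3) ⊕ (x1 ⊼ x2)) ⊼ x2) ⊼ (((x1 ⊼ x2) ⊼ x3) ⊕ (x1 ⊼ x2))
G7 = G6 ⊽ x1 = (((((x1 ⊼ x2) ⊼ x3) ⊕ (x1 ⊼ x2)) ⊼ x2) ⊼ (((x1 ⊼ x2) ⊼ x3) ⊕ (x1 ⊼ x2))) ⊽ x1
G8 = G7 ⊼ x3 = ((((((x1 ⊼ x2) ⊼ x3) ⊕ (x1 ⊼ x2)) ⊼ x2) ⊼ (((x1 ⊼ x2) ⊼ x3) ⊕ (x1 ⊼ x2))) ⊽ x1) ⊼ x3
At x1=0, x2=1, x3=1: circuit gives 1, formula gives 0.

No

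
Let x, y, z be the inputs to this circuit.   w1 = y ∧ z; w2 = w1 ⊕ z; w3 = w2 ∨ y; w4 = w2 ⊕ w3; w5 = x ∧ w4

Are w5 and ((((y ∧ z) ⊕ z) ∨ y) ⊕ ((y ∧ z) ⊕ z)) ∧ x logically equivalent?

Yes

w1 = y ∧ z
w2 = w1 ⊕ z = (y ∧ z) ⊕ z
w3 = w2 ∨ y = ((y ∧ z) ⊕ z) ∨ y
w4 = w2 ⊕ w3 = ((y ∧ z) ⊕ z) ⊕ (((y ∧ z) ⊕ z) ∨ y)
w5 = x ∧ w4 = x ∧ (((y ∧ z) ⊕ z) ⊕ (((y ∧ z) ⊕ z) ∨ y))
At x=0, y=0, z=0: circuit gives 0, formula gives 0.
At x=1, y=1, z=0: circuit gives 1, formula gives 1.
Agrees on all 8 inputs.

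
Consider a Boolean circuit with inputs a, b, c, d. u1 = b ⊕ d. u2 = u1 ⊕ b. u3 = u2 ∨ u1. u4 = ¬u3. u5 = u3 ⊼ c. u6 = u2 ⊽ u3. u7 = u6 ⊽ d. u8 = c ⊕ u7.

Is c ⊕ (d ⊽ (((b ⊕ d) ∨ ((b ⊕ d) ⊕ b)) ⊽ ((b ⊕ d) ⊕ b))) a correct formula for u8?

Yes

u1 = b ⊕ d
u2 = u1 ⊕ b = (b ⊕ d) ⊕ b
u3 = u2 ∨ u1 = ((b ⊕ d) ⊕ b) ∨ (b ⊕ d)
u6 = u2 ⊽ u3 = ((b ⊕ d) ⊕ b) ⊽ (((b ⊕ d) ⊕ b) ∨ (b ⊕ d))
u7 = u6 ⊽ d = (((b ⊕ d) ⊕ b) ⊽ (((b ⊕ d) ⊕ b) ∨ (b ⊕ d))) ⊽ d
u8 = c ⊕ u7 = c ⊕ ((((b ⊕ d) ⊕ b) ⊽ (((b ⊕ d) ⊕ b) ∨ (b ⊕ d))) ⊽ d)
At a=0, b=0, c=0, d=0: circuit gives 0, formula gives 0.
At a=0, b=0, c=1, d=0: circuit gives 1, formula gives 1.
Agrees on all 16 inputs.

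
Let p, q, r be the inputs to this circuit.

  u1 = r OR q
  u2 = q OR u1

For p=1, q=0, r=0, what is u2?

u1 = 0 OR 0 = 0
u2 = 0 OR 0 = 0

0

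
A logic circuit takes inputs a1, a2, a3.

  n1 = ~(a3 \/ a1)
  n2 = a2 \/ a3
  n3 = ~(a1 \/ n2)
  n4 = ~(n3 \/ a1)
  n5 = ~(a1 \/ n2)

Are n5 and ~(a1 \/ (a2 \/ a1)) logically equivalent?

No

n2 = a2 \/ a3
n5 = ~(a1 \/ n2) = ~(a1 \/ (a2 \/ a3))
At a1=0, a2=0, a3=1: circuit gives 0, formula gives 1.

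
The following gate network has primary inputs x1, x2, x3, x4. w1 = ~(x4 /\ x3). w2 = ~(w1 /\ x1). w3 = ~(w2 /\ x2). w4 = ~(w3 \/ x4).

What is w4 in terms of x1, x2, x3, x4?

~((~((~((~(x4 /\ x3)) /\ x1)) /\ x2)) \/ x4)

w1 = ~(x4 /\ x3)
w2 = ~(w1 /\ x1) = ~((~(x4 /\ x3)) /\ x1)
w3 = ~(w2 /\ x2) = ~((~((~(x4 /\ x3)) /\ x1)) /\ x2)
w4 = ~(w3 \/ x4) = ~((~((~((~(x4 /\ x3)) /\ x1)) /\ x2)) \/ x4)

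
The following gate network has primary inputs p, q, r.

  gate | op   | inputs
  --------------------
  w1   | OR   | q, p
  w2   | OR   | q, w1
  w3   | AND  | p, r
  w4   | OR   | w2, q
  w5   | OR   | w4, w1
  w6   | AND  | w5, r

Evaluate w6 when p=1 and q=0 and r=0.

0

w1 = 0 OR 1 = 1
w2 = 0 OR 1 = 1
w4 = 1 OR 0 = 1
w5 = 1 OR 1 = 1
w6 = 1 AND 0 = 0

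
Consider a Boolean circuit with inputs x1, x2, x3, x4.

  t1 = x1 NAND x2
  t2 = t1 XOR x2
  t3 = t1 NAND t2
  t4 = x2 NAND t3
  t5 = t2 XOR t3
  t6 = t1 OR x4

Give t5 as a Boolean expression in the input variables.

((x1 NAND x2) XOR x2) XOR ((x1 NAND x2) NAND ((x1 NAND x2) XOR x2))

t1 = x1 NAND x2
t2 = t1 XOR x2 = (x1 NAND x2) XOR x2
t3 = t1 NAND t2 = (x1 NAND x2) NAND ((x1 NAND x2) XOR x2)
t5 = t2 XOR t3 = ((x1 NAND x2) XOR x2) XOR ((x1 NAND x2) NAND ((x1 NAND x2) XOR x2))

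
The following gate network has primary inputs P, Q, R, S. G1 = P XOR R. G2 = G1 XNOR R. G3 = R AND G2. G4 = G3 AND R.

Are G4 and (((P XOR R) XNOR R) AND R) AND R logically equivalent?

G1 = P XOR R
G2 = G1 XNOR R = (P XOR R) XNOR R
G3 = R AND G2 = R AND ((P XOR R) XNOR R)
G4 = G3 AND R = (R AND ((P XOR R) XNOR R)) AND R
At P=0, Q=0, R=0, S=0: circuit gives 0, formula gives 0.
At P=0, Q=0, R=1, S=0: circuit gives 1, formula gives 1.
Agrees on all 16 inputs.

Yes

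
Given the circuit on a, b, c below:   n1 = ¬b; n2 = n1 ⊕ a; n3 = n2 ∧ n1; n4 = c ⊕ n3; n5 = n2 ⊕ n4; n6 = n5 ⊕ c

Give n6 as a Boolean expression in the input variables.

n1 = ¬b
n2 = n1 ⊕ a = ¬b ⊕ a
n3 = n2 ∧ n1 = (¬b ⊕ a) ∧ ¬b
n4 = c ⊕ n3 = c ⊕ ((¬b ⊕ a) ∧ ¬b)
n5 = n2 ⊕ n4 = (¬b ⊕ a) ⊕ (c ⊕ ((¬b ⊕ a) ∧ ¬b))
n6 = n5 ⊕ c = ((¬b ⊕ a) ⊕ (c ⊕ ((¬b ⊕ a) ∧ ¬b))) ⊕ c

((¬b ⊕ a) ⊕ (c ⊕ ((¬b ⊕ a) ∧ ¬b))) ⊕ c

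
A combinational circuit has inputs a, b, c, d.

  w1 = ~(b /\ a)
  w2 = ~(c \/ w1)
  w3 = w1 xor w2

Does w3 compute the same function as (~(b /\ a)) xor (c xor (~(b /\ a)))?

No

w1 = ~(b /\ a)
w2 = ~(c \/ w1) = ~(c \/ (~(b /\ a)))
w3 = w1 xor w2 = (~(b /\ a)) xor (~(c \/ (~(b /\ a))))
At a=0, b=0, c=0, d=0: circuit gives 1, formula gives 0.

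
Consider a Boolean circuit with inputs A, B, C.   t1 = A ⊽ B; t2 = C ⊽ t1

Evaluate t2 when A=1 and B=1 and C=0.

1

t1 = 1 ⊽ 1 = 0
t2 = 0 ⊽ 0 = 1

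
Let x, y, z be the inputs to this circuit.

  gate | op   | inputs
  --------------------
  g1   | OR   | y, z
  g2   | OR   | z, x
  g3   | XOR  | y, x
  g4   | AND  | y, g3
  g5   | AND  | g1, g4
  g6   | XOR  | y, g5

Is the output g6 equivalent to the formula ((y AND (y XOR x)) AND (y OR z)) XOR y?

Yes

g1 = y OR z
g3 = y XOR x
g4 = y AND g3 = y AND (y XOR x)
g5 = g1 AND g4 = (y OR z) AND (y AND (y XOR x))
g6 = y XOR g5 = y XOR ((y OR z) AND (y AND (y XOR x)))
At x=0, y=0, z=0: circuit gives 0, formula gives 0.
At x=1, y=1, z=0: circuit gives 1, formula gives 1.
Agrees on all 8 inputs.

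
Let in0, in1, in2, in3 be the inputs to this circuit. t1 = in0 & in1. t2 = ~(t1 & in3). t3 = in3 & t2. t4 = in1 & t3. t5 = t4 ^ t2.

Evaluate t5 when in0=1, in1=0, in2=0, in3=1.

1

t1 = 1 & 0 = 0
t2 = ~(0 & 1) = 1
t3 = 1 & 1 = 1
t4 = 0 & 1 = 0
t5 = 0 ^ 1 = 1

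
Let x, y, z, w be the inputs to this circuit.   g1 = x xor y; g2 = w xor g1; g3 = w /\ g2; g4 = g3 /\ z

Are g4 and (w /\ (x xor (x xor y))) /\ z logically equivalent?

g1 = x xor y
g2 = w xor g1 = w xor (x xor y)
g3 = w /\ g2 = w /\ (w xor (x xor y))
g4 = g3 /\ z = (w /\ (w xor (x xor y))) /\ z
At x=0, y=0, z=1, w=1: circuit gives 1, formula gives 0.

No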